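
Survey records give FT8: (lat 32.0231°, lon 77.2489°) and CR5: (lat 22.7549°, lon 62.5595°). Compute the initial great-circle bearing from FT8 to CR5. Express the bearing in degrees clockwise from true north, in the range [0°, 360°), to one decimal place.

Δλ = -14.6894°
y = sin Δλ · cos φ₂ = -0.233842
x = cos φ₁ sin φ₂ − sin φ₁ cos φ₂ cos Δλ = -0.145073
θ = atan2(y, x) = -121.8150° → 238.1850° (mod 360°)

238.2°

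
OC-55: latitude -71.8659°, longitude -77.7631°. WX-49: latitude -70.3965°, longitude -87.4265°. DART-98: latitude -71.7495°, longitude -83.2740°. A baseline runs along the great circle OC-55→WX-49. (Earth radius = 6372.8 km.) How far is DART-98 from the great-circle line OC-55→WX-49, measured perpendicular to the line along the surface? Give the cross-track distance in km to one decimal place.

δ₁₃ = central angle OC-55→DART-98 = 0.030087 rad  (haversine)
θ₁₃ = bearing OC-55→DART-98 = 271.249°,  θ₁₂ = bearing OC-55→WX-49 = 290.556°
dₓₜ = R·arcsin(sin δ₁₃ · sin(θ₁₃ − θ₁₂)) = 6372.8·arcsin(0.03008·sin(-19.306°)) = -63.384 km
|dₓₜ| = 63.384 km

63.4 km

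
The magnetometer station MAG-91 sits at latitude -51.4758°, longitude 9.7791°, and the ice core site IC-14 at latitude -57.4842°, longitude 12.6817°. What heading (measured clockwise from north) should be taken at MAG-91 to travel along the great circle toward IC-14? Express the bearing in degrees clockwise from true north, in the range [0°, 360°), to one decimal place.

165.5°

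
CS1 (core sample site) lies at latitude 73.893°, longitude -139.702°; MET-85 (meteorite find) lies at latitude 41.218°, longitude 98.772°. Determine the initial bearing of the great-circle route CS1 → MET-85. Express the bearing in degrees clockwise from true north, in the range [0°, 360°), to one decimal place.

311.2°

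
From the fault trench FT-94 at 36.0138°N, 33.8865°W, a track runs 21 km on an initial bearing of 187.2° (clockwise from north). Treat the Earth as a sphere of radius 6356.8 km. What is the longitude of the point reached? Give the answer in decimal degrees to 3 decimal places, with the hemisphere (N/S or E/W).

δ = d/R = 21/6356.8 = 0.003304 rad
φ₂ = arcsin(sin φ₁ cos δ + cos φ₁ sin δ cos θ)
   = arcsin(0.58798·0.99999 + 0.80888·0.00330·-0.99211) = 35.82601°
λ₂ = λ₁ + atan2(sin θ sin δ cos φ₁, cos δ − sin φ₁ sin φ₂) = -33.91576°

33.916°W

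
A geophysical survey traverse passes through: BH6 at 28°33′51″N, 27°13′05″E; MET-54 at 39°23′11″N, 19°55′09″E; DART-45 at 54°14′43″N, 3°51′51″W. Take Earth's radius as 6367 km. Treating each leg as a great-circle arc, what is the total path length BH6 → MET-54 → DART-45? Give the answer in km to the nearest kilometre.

BH6: φ = +28.56417°, λ = +27.21806°
MET-54: φ = +39.38639°, λ = +19.91917°
DART-45: φ = +54.24528°, λ = -3.86417°
BH6→MET-54: c = 0.216226 rad, d = 1376.71 km
MET-54→DART-45: c = 0.381228 rad, d = 2427.28 km
Total = 1376.71 + 2427.28 = 3803.99 km

3804 km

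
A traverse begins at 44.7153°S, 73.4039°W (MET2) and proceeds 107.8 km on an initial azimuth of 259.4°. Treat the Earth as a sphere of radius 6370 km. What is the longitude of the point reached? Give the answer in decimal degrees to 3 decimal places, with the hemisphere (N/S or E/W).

δ = d/R = 107.8/6370 = 0.016923 rad
φ₂ = arcsin(sin φ₁ cos δ + cos φ₁ sin δ cos θ)
   = arcsin(-0.70358·0.99986 + 0.71061·0.01692·-0.18395) = -44.88578°
λ₂ = λ₁ + atan2(sin θ sin δ cos φ₁, cos δ − sin φ₁ sin φ₂) = -74.74913°

74.749°W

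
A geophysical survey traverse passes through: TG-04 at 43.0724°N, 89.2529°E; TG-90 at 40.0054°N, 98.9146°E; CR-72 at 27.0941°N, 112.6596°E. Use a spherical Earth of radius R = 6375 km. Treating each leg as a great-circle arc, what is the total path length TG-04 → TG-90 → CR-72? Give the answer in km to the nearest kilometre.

2789 km

TG-04→TG-90: c = 0.136994 rad, d = 873.34 km
TG-90→CR-72: c = 0.300500 rad, d = 1915.68 km
Total = 873.34 + 1915.68 = 2789.02 km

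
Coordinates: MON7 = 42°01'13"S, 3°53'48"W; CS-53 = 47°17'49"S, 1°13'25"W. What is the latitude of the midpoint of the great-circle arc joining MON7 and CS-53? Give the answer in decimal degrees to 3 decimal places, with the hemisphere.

44.666°S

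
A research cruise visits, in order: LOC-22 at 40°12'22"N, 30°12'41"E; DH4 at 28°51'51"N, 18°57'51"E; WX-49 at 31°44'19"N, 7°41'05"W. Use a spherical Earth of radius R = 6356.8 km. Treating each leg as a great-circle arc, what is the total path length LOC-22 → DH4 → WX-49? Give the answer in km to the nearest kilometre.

4188 km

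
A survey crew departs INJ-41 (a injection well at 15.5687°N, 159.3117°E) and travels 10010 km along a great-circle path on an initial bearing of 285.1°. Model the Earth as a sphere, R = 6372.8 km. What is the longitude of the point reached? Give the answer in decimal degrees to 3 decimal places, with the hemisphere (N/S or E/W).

65.173°E

δ = d/R = 10010/6372.8 = 1.570738 rad
φ₂ = arcsin(sin φ₁ cos δ + cos φ₁ sin δ cos θ)
   = arcsin(0.26839·0.00006 + 0.96331·1.00000·0.26050) = 14.53445°
λ₂ = λ₁ + atan2(sin θ sin δ cos φ₁, cos δ − sin φ₁ sin φ₂) = 65.17299°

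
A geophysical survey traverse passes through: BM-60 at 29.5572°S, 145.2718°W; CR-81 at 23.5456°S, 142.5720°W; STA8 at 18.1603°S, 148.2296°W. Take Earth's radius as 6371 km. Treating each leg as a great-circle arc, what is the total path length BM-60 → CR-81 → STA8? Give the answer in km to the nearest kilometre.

BM-60→CR-81: c = 0.113059 rad, d = 720.30 km
CR-81→STA8: c = 0.131679 rad, d = 838.93 km
Total = 720.30 + 838.93 = 1559.23 km

1559 km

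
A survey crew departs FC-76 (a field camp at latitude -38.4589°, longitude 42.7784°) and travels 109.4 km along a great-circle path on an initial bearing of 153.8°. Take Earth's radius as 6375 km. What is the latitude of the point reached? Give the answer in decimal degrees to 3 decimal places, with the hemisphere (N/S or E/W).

39.340°S

δ = d/R = 109.4/6375 = 0.017161 rad
φ₂ = arcsin(sin φ₁ cos δ + cos φ₁ sin δ cos θ)
   = arcsin(-0.62195·0.99985 + 0.78305·0.01716·-0.89726) = -39.33979°
λ₂ = λ₁ + atan2(sin θ sin δ cos φ₁, cos δ − sin φ₁ sin φ₂) = 43.33968°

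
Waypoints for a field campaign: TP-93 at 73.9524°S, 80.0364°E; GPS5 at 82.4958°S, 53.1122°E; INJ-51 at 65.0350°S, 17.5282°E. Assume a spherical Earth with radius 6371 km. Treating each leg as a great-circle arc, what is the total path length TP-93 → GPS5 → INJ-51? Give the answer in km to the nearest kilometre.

3255 km

TP-93→GPS5: c = 0.173478 rad, d = 1105.23 km
GPS5→INJ-51: c = 0.337367 rad, d = 2149.37 km
Total = 1105.23 + 2149.37 = 3254.60 km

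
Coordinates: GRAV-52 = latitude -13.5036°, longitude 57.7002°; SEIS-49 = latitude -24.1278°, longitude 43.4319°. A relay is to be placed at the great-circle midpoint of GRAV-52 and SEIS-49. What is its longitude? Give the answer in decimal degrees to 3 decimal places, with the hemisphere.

50.793°E

Bx = cos φ₂ cos Δλ = 0.884483,  By = cos φ₂ sin Δλ = -0.224931
φₘ = atan2(sin φ₁ + sin φ₂, √((cos φ₁ + Bx)² + By²)) = -18.95193°
λₘ = λ₁ + atan2(By, cos φ₁ + Bx) = 50.79324°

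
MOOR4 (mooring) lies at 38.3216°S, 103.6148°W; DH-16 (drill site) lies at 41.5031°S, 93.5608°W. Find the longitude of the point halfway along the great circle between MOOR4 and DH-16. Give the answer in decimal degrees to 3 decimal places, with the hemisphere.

Bx = cos φ₂ cos Δλ = 0.737419,  By = cos φ₂ sin Δλ = 0.130744
φₘ = atan2(sin φ₁ + sin φ₂, √((cos φ₁ + Bx)² + By²)) = -40.02100°
λₘ = λ₁ + atan2(By, cos φ₁ + Bx) = -98.70488°

98.705°W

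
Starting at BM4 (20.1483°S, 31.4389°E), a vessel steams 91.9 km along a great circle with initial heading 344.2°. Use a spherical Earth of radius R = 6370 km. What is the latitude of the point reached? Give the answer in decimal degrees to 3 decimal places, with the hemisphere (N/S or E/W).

19.353°S

δ = d/R = 91.9/6370 = 0.014427 rad
φ₂ = arcsin(sin φ₁ cos δ + cos φ₁ sin δ cos θ)
   = arcsin(-0.34445·0.99990 + 0.93880·0.01443·0.96222) = -19.35277°
λ₂ = λ₁ + atan2(sin θ sin δ cos φ₁, cos δ − sin φ₁ sin φ₂) = 31.20036°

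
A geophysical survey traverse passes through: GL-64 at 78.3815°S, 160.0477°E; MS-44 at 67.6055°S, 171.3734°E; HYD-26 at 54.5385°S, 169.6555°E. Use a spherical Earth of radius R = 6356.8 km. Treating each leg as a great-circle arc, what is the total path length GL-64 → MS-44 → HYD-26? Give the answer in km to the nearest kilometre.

GL-64→MS-44: c = 0.195907 rad, d = 1245.34 km
MS-44→HYD-26: c = 0.228501 rad, d = 1452.54 km
Total = 1245.34 + 1452.54 = 2697.88 km

2698 km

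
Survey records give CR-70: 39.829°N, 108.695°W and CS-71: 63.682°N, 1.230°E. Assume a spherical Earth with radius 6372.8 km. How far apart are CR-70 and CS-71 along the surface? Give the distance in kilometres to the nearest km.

Δφ = 23.8530°,  Δλ = 109.9250°
a = sin²(Δφ/2) + cos φ₁ cos φ₂ sin²(Δλ/2) = 0.270961
c = 2·arcsin(√a) = 1.094965 rad = 62.7369°
d = R·c = 6372.8 × 1.094965 = 6978.0 km

6978 km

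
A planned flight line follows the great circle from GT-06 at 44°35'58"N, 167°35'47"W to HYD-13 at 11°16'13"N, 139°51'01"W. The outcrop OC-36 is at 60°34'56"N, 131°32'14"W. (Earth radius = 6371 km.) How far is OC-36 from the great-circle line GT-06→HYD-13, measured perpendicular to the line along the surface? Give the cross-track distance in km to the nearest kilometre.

GT-06: φ = +44.59944°, λ = -167.59639°
HYD-13: φ = +11.27028°, λ = -139.85028°
OC-36: φ = +60.58222°, λ = -131.53722°
δ₁₃ = central angle GT-06→OC-36 = 0.463844 rad  (haversine)
θ₁₃ = bearing GT-06→OC-36 = 40.258°,  θ₁₂ = bearing GT-06→HYD-13 = 135.847°
dₓₜ = R·arcsin(sin δ₁₃ · sin(θ₁₃ − θ₁₂)) = 6371·arcsin(0.44739·sin(-95.589°)) = -2940.011 km
|dₓₜ| = 2940.011 km

2940 km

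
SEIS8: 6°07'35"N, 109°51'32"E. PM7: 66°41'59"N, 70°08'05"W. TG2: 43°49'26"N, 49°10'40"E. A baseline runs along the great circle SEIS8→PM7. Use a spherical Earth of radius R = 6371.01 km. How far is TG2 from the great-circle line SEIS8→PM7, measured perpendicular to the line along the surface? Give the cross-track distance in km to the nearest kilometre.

SEIS8: φ = +6.12639°, λ = +109.85889°
PM7: φ = +66.69972°, λ = -70.13472°
TG2: φ = +43.82389°, λ = +49.17778°
δ₁₃ = central angle SEIS8→TG2 = 1.131653 rad  (haversine)
θ₁₃ = bearing SEIS8→TG2 = 315.973°,  θ₁₂ = bearing SEIS8→PM7 = 359.997°
dₓₜ = R·arcsin(sin δ₁₃ · sin(θ₁₃ − θ₁₂)) = 6371.01·arcsin(0.90512·sin(-44.025°)) = -4334.202 km
|dₓₜ| = 4334.202 km

4334 km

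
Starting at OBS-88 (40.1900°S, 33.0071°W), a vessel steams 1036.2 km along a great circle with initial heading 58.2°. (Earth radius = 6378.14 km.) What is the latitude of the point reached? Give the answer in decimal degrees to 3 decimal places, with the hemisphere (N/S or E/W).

δ = d/R = 1036.2/6378.14 = 0.162461 rad
φ₂ = arcsin(sin φ₁ cos δ + cos φ₁ sin δ cos θ)
   = arcsin(-0.64532·0.98683 + 0.76391·0.16175·0.52696) = -34.86998°
λ₂ = λ₁ + atan2(sin θ sin δ cos φ₁, cos δ − sin φ₁ sin φ₂) = -23.36161°

34.870°S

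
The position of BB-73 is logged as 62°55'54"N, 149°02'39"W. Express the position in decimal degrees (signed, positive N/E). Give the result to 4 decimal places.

lat: 62.9317° N → +62.9317°
lon: 149.0442° W → -149.0442°

+62.9317°, -149.0442°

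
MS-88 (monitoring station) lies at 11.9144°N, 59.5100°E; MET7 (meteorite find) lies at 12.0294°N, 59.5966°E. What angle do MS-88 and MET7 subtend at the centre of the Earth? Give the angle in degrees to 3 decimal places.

Δφ = 0.1150°,  Δλ = 0.0866°
a = sin²(Δφ/2) + cos φ₁ cos φ₂ sin²(Δλ/2) = 0.000002
c = 2·arcsin(√a) = 0.002493 rad = 0.1428°

0.143°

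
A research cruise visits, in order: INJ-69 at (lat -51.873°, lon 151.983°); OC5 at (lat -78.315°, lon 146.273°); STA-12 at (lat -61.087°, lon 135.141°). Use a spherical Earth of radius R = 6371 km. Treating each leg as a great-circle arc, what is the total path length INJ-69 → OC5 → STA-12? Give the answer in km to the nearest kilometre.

4904 km

INJ-69→OC5: c = 0.462891 rad, d = 2949.08 km
OC5→STA-12: c = 0.306845 rad, d = 1954.91 km
Total = 2949.08 + 1954.91 = 4903.99 km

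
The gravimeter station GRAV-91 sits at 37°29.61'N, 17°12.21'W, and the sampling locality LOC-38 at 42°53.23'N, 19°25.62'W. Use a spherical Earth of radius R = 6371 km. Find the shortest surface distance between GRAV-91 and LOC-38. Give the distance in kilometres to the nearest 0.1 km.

628.7 km

GRAV-91: φ = +37.49350°, λ = -17.20350°
LOC-38: φ = +42.88717°, λ = -19.42700°
Δφ = 5.3937°,  Δλ = -2.2235°
a = sin²(Δφ/2) + cos φ₁ cos φ₂ sin²(Δλ/2) = 0.002433
c = 2·arcsin(√a) = 0.098684 rad = 5.6542°
d = R·c = 6371 × 0.098684 = 628.7 km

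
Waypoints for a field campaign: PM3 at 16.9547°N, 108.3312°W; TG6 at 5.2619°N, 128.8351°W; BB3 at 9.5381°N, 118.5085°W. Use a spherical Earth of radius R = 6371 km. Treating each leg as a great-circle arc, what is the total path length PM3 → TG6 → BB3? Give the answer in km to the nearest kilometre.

3817 km

PM3→TG6: c = 0.405499 rad, d = 2583.44 km
TG6→BB3: c = 0.193645 rad, d = 1233.71 km
Total = 2583.44 + 1233.71 = 3817.15 km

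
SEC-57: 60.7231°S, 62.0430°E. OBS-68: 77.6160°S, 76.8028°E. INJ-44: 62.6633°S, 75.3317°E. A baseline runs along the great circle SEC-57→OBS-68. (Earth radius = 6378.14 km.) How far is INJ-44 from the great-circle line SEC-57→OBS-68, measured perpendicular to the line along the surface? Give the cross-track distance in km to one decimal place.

611.6 km

δ₁₃ = central angle SEC-57→INJ-44 = 0.114836 rad  (haversine)
θ₁₃ = bearing SEC-57→INJ-44 = 112.897°,  θ₁₂ = bearing SEC-57→OBS-68 = 169.568°
dₓₜ = R·arcsin(sin δ₁₃ · sin(θ₁₃ − θ₁₂)) = 6378.14·arcsin(0.11458·sin(-56.671°)) = -611.564 km
|dₓₜ| = 611.564 km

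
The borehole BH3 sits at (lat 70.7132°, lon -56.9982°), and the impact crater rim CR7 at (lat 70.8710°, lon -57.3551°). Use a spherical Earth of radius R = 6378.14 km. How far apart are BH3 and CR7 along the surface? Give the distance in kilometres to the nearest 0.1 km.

Δφ = 0.1578°,  Δλ = -0.3569°
a = sin²(Δφ/2) + cos φ₁ cos φ₂ sin²(Δλ/2) = 0.000003
c = 2·arcsin(√a) = 0.003433 rad = 0.1967°
d = R·c = 6378.14 × 0.003433 = 21.9 km

21.9 km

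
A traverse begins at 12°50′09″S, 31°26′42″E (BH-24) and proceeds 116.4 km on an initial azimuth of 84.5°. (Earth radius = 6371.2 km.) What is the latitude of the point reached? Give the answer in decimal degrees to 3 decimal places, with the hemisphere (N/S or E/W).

BH-24: φ = -12.83583°, λ = +31.44500°
δ = d/R = 116.4/6371.2 = 0.018270 rad
φ₂ = arcsin(sin φ₁ cos δ + cos φ₁ sin δ cos θ)
   = arcsin(-0.22216·0.99983 + 0.97501·0.01827·0.09585) = -12.73335°
λ₂ = λ₁ + atan2(sin θ sin δ cos φ₁, cos δ − sin φ₁ sin φ₂) = 32.51323°

12.733°S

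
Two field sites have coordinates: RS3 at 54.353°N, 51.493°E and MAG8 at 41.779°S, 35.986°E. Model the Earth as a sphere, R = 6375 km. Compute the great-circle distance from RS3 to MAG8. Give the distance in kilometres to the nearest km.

Δφ = -96.1320°,  Δλ = -15.5070°
a = sin²(Δφ/2) + cos φ₁ cos φ₂ sin²(Δλ/2) = 0.561320
c = 2·arcsin(√a) = 1.693746 rad = 97.0445°
d = R·c = 6375 × 1.693746 = 10797.6 km

10798 km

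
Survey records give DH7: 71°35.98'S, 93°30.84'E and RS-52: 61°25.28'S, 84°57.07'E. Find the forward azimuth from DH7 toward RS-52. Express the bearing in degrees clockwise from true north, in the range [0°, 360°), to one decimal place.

337.5°

DH7: φ = -71.59967°, λ = +93.51400°
RS-52: φ = -61.42133°, λ = +84.95117°
Δλ = -8.5628°
y = sin Δλ · cos φ₂ = -0.071226
x = cos φ₁ sin φ₂ − sin φ₁ cos φ₂ cos Δλ = 0.171653
θ = atan2(y, x) = -22.5355° → 337.4645° (mod 360°)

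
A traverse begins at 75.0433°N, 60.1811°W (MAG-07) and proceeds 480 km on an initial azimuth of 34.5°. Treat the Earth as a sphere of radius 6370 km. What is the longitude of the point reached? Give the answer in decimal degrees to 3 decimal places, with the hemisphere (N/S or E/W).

δ = d/R = 480/6370 = 0.075353 rad
φ₂ = arcsin(sin φ₁ cos δ + cos φ₁ sin δ cos θ)
   = arcsin(0.96612·0.99716 + 0.25809·0.07528·0.82413) = 78.34787°
λ₂ = λ₁ + atan2(sin θ sin δ cos φ₁, cos δ − sin φ₁ sin φ₂) = -47.99298°

47.993°W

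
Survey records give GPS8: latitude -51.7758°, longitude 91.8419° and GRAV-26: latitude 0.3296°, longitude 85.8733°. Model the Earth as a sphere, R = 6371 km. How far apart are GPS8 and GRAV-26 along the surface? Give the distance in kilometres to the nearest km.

5821 km

Δφ = 52.1054°,  Δλ = -5.9686°
a = sin²(Δφ/2) + cos φ₁ cos φ₂ sin²(Δλ/2) = 0.194572
c = 2·arcsin(√a) = 0.913654 rad = 52.3485°
d = R·c = 6371 × 0.913654 = 5820.9 km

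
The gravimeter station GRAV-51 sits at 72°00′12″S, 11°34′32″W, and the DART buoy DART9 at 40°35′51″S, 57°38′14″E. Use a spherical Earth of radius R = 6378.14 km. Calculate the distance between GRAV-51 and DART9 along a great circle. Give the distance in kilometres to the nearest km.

GRAV-51: φ = -72.00333°, λ = -11.57556°
DART9: φ = -40.59750°, λ = +57.63722°
Δφ = 31.4058°,  Δλ = 69.2128°
a = sin²(Δφ/2) + cos φ₁ cos φ₂ sin²(Δλ/2) = 0.148920
c = 2·arcsin(√a) = 0.792369 rad = 45.3994°
d = R·c = 6378.14 × 0.792369 = 5053.8 km

5054 km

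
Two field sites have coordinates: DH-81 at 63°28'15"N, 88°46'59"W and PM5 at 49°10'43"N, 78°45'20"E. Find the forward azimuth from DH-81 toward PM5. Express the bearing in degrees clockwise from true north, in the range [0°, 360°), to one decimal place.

DH-81: φ = +63.47083°, λ = -88.78306°
PM5: φ = +49.17861°, λ = +78.75556°
Δλ = 167.5386°
y = sin Δλ · cos φ₂ = 0.141057
x = cos φ₁ sin φ₂ − sin φ₁ cos φ₂ cos Δλ = 0.909100
θ = atan2(y, x) = 8.8198° → 8.8198° (mod 360°)

8.8°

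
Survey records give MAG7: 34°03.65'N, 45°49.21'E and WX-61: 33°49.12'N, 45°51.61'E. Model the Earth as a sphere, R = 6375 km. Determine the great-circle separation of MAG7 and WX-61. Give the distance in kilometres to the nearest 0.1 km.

MAG7: φ = +34.06083°, λ = +45.82017°
WX-61: φ = +33.81867°, λ = +45.86017°
Δφ = -0.2422°,  Δλ = 0.0400°
a = sin²(Δφ/2) + cos φ₁ cos φ₂ sin²(Δλ/2) = 0.000005
c = 2·arcsin(√a) = 0.004266 rad = 0.2444°
d = R·c = 6375 × 0.004266 = 27.2 km

27.2 km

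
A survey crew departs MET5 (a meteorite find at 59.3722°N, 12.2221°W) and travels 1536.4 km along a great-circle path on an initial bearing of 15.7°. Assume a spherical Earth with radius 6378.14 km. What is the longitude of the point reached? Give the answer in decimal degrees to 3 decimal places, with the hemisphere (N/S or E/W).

0.036°E

δ = d/R = 1536.4/6378.14 = 0.240885 rad
φ₂ = arcsin(sin φ₁ cos δ + cos φ₁ sin δ cos θ)
   = arcsin(0.86049·0.97113 + 0.50946·0.23856·0.96269) = 72.29848°
λ₂ = λ₁ + atan2(sin θ sin δ cos φ₁, cos δ − sin φ₁ sin φ₂) = 0.03575°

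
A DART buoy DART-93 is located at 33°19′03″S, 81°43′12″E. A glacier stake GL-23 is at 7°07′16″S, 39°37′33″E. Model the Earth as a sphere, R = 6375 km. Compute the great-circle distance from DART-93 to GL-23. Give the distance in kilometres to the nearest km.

5217 km

DART-93: φ = -33.31750°, λ = +81.72000°
GL-23: φ = -7.12111°, λ = +39.62583°
Δφ = 26.1964°,  Δλ = -42.0942°
a = sin²(Δφ/2) + cos φ₁ cos φ₂ sin²(Δλ/2) = 0.158305
c = 2·arcsin(√a) = 0.818399 rad = 46.8908°
d = R·c = 6375 × 0.818399 = 5217.3 km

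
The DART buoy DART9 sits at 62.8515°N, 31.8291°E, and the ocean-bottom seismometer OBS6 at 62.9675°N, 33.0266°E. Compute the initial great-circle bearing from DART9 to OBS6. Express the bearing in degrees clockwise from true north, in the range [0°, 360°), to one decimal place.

77.5°

Δλ = 1.1975°
y = sin Δλ · cos φ₂ = 0.009498
x = cos φ₁ sin φ₂ − sin φ₁ cos φ₂ cos Δλ = 0.002113
θ = atan2(y, x) = 77.4588° → 77.4588° (mod 360°)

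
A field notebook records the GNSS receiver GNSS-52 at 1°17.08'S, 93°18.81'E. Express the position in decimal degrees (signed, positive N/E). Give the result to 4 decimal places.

-1.2847°, +93.3135°

lat: 1.2847° S → -1.2847°
lon: 93.3135° E → +93.3135°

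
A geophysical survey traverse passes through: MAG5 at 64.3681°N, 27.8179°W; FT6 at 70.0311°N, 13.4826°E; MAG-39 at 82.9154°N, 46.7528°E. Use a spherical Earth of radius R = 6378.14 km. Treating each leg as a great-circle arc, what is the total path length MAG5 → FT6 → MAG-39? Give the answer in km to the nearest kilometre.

MAG5→FT6: c = 0.289551 rad, d = 1846.80 km
FT6→MAG-39: c = 0.253986 rad, d = 1619.96 km
Total = 1846.80 + 1619.96 = 3466.76 km

3467 km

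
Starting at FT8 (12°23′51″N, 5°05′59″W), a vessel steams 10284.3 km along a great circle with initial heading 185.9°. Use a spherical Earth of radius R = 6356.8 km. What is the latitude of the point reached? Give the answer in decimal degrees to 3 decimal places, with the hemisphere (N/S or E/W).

FT8: φ = +12.39750°, λ = -5.09972°
δ = d/R = 10284.3/6356.8 = 1.617842 rad
φ₂ = arcsin(sin φ₁ cos δ + cos φ₁ sin δ cos θ)
   = arcsin(0.21469·-0.04703 + 0.97668·0.99889·-0.99470) = -78.67520°
λ₂ = λ₁ + atan2(sin θ sin δ cos φ₁, cos δ − sin φ₁ sin φ₂) = -36.62555°

78.675°S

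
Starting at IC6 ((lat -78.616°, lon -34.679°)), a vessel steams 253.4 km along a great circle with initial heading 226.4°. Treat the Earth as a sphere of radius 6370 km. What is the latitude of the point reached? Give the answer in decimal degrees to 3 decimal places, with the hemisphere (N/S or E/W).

δ = d/R = 253.4/6370 = 0.039780 rad
φ₂ = arcsin(sin φ₁ cos δ + cos φ₁ sin δ cos θ)
   = arcsin(-0.98033·0.99921 + 0.19738·0.03977·-0.68962) = -80.05176°
λ₂ = λ₁ + atan2(sin θ sin δ cos φ₁, cos δ − sin φ₁ sin φ₂) = -44.27543°

80.052°S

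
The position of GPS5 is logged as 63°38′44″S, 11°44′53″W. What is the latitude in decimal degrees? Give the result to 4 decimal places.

63° + 38′/60 + 44″/3600 = 63 + 0.63333 + 0.01222 = 63.6456°

63.6456°S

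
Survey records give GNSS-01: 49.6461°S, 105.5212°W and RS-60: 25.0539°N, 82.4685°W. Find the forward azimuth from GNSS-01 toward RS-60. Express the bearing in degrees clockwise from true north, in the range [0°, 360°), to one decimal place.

Δλ = 23.0527°
y = sin Δλ · cos φ₂ = 0.354734
x = cos φ₁ sin φ₂ − sin φ₁ cos φ₂ cos Δλ = 0.909429
θ = atan2(y, x) = 21.3089° → 21.3089° (mod 360°)

21.3°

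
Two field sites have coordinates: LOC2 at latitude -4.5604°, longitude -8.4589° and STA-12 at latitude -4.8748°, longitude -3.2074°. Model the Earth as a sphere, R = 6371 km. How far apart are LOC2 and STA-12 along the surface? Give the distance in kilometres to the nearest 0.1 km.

583.0 km

Δφ = -0.3144°,  Δλ = 5.2515°
a = sin²(Δφ/2) + cos φ₁ cos φ₂ sin²(Δλ/2) = 0.002092
c = 2·arcsin(√a) = 0.091510 rad = 5.2431°
d = R·c = 6371 × 0.091510 = 583.0 km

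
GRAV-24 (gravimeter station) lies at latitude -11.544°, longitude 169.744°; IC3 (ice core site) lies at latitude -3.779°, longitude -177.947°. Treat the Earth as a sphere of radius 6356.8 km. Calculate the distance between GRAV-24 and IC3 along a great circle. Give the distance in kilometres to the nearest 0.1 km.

Δφ = 7.7650°,  Δλ = 12.3090°
a = sin²(Δφ/2) + cos φ₁ cos φ₂ sin²(Δλ/2) = 0.015822
c = 2·arcsin(√a) = 0.252237 rad = 14.4521°
d = R·c = 6356.8 × 0.252237 = 1603.4 km

1603.4 km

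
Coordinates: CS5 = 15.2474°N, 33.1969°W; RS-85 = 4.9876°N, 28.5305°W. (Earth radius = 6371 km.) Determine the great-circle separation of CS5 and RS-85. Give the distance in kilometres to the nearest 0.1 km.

Δφ = -10.2598°,  Δλ = 4.6664°
a = sin²(Δφ/2) + cos φ₁ cos φ₂ sin²(Δλ/2) = 0.009588
c = 2·arcsin(√a) = 0.196149 rad = 11.2385°
d = R·c = 6371 × 0.196149 = 1249.7 km

1249.7 km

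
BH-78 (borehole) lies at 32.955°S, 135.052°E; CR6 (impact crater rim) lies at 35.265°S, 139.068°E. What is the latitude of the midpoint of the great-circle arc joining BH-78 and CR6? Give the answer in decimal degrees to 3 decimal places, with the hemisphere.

34.126°S

Bx = cos φ₂ cos Δλ = 0.814486,  By = cos φ₂ sin Δλ = 0.057183
φₘ = atan2(sin φ₁ + sin φ₂, √((cos φ₁ + Bx)² + By²)) = -34.12634°
λₘ = λ₁ + atan2(By, cos φ₁ + Bx) = 137.03257°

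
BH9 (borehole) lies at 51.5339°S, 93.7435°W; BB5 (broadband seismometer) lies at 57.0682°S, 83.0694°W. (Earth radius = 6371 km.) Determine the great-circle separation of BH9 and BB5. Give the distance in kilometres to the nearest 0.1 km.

924.6 km

Δφ = -5.5343°,  Δλ = 10.6741°
a = sin²(Δφ/2) + cos φ₁ cos φ₂ sin²(Δλ/2) = 0.005256
c = 2·arcsin(√a) = 0.145130 rad = 8.3153°
d = R·c = 6371 × 0.145130 = 924.6 km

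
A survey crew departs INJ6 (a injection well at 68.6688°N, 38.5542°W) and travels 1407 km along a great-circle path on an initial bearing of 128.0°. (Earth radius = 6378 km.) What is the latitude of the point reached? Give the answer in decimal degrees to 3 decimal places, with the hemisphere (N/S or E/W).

59.307°N

δ = d/R = 1407/6378 = 0.220602 rad
φ₂ = arcsin(sin φ₁ cos δ + cos φ₁ sin δ cos θ)
   = arcsin(0.93149·0.97577 + 0.36376·0.21882·-0.61566) = 59.30702°
λ₂ = λ₁ + atan2(sin θ sin δ cos φ₁, cos δ − sin φ₁ sin φ₂) = -18.81078°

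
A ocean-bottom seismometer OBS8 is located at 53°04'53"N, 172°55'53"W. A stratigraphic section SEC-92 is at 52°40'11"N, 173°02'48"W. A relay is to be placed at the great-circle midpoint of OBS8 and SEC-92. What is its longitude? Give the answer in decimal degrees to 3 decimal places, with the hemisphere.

172.989°W

OBS8: φ = +53.08139°, λ = -172.93139°
SEC-92: φ = +52.66972°, λ = -173.04667°
Bx = cos φ₂ cos Δλ = 0.606407,  By = cos φ₂ sin Δλ = -0.001220
φₘ = atan2(sin φ₁ + sin φ₂, √((cos φ₁ + Bx)² + By²)) = 52.87557°
λₘ = λ₁ + atan2(By, cos φ₁ + Bx) = -172.98930°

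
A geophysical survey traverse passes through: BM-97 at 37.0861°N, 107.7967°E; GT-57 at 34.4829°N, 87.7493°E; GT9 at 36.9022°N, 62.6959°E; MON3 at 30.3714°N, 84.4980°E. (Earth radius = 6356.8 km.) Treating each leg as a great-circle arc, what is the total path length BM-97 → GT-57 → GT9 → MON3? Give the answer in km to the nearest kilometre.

6225 km

BM-97→GT-57: c = 0.286900 rad, d = 1823.77 km
GT-57→GT9: c = 0.356595 rad, d = 2266.80 km
GT9→MON3: c = 0.335753 rad, d = 2134.32 km
Total = 1823.77 + 2266.80 + 2134.32 = 6224.89 km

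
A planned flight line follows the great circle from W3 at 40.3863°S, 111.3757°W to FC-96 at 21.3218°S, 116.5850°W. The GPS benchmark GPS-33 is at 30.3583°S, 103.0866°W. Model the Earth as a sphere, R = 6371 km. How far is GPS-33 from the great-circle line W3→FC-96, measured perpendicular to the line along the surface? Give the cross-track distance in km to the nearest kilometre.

1042 km

δ₁₃ = central angle W3→GPS-33 = 0.210834 rad  (haversine)
θ₁₃ = bearing W3→GPS-33 = 36.472°,  θ₁₂ = bearing W3→FC-96 = 345.376°
dₓₜ = R·arcsin(sin δ₁₃ · sin(θ₁₃ − θ₁₂)) = 6371·arcsin(0.20928·sin(-308.904°)) = 1042.220 km
|dₓₜ| = 1042.220 km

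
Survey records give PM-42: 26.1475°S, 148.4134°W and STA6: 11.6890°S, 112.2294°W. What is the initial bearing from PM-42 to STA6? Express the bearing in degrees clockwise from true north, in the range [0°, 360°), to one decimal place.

73.9°

Δλ = 36.1840°
y = sin Δλ · cos φ₂ = 0.578137
x = cos φ₁ sin φ₂ − sin φ₁ cos φ₂ cos Δλ = 0.166445
θ = atan2(y, x) = 73.9390° → 73.9390° (mod 360°)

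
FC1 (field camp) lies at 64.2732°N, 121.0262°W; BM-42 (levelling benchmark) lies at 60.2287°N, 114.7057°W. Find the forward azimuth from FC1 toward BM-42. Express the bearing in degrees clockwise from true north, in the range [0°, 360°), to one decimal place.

Δλ = 6.3205°
y = sin Δλ · cos φ₂ = 0.054664
x = cos φ₁ sin φ₂ − sin φ₁ cos φ₂ cos Δλ = -0.067812
θ = atan2(y, x) = 141.1275° → 141.1275° (mod 360°)

141.1°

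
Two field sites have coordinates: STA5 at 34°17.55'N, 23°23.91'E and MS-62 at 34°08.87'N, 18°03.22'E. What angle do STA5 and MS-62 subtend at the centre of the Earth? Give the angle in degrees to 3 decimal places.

STA5: φ = +34.29250°, λ = +23.39850°
MS-62: φ = +34.14783°, λ = +18.05367°
Δφ = -0.1447°,  Δλ = -5.3448°
a = sin²(Δφ/2) + cos φ₁ cos φ₂ sin²(Δλ/2) = 0.001488
c = 2·arcsin(√a) = 0.077168 rad = 4.4214°

4.421°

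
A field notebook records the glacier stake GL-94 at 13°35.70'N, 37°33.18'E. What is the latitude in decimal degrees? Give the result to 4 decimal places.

13.5950°N

13° + 35.70′/60 = 13 + 0.59500 = 13.5950°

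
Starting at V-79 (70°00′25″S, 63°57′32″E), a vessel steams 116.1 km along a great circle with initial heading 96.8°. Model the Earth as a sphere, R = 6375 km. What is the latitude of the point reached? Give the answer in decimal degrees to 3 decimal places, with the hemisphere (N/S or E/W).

V-79: φ = -70.00694°, λ = +63.95889°
δ = d/R = 116.1/6375 = 0.018212 rad
φ₂ = arcsin(sin φ₁ cos δ + cos φ₁ sin δ cos θ)
   = arcsin(-0.93973·0.99983 + 0.34191·0.01821·-0.11840) = -70.10460°
λ₂ = λ₁ + atan2(sin θ sin δ cos φ₁, cos δ − sin φ₁ sin φ₂) = 67.00484°

70.105°S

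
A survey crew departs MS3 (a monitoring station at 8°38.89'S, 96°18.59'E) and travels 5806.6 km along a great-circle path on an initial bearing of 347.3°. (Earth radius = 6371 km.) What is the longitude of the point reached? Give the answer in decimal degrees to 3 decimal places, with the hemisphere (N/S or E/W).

82.771°E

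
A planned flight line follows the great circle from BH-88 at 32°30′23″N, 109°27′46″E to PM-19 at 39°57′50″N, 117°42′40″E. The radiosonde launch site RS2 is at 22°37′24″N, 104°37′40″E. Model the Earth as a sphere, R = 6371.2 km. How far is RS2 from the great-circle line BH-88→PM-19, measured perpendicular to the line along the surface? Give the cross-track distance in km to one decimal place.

303.3 km

BH-88: φ = +32.50639°, λ = +109.46278°
PM-19: φ = +39.96389°, λ = +117.71111°
RS2: φ = +22.62333°, λ = +104.62778°
δ₁₃ = central angle BH-88→RS2 = 0.187946 rad  (haversine)
θ₁₃ = bearing BH-88→RS2 = 204.608°,  θ₁₂ = bearing BH-88→PM-19 = 39.361°
dₓₜ = R·arcsin(sin δ₁₃ · sin(θ₁₃ − θ₁₂)) = 6371.2·arcsin(0.18684·sin(165.247°)) = 303.259 km
|dₓₜ| = 303.259 km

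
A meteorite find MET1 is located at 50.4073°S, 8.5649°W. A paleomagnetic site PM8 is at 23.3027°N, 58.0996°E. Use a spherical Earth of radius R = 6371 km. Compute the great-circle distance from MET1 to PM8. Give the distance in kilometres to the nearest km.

10473 km

Δφ = 73.7100°,  Δλ = 66.6645°
a = sin²(Δφ/2) + cos φ₁ cos φ₂ sin²(Δλ/2) = 0.536489
c = 2·arcsin(√a) = 1.643839 rad = 94.1850°
d = R·c = 6371 × 1.643839 = 10472.9 km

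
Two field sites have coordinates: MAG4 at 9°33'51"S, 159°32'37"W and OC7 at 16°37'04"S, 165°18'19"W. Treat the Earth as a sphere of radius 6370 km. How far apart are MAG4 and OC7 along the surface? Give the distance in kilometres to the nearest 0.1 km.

MAG4: φ = -9.56417°, λ = -159.54361°
OC7: φ = -16.61778°, λ = -165.30528°
Δφ = -7.0536°,  Δλ = -5.7617°
a = sin²(Δφ/2) + cos φ₁ cos φ₂ sin²(Δλ/2) = 0.006171
c = 2·arcsin(√a) = 0.157273 rad = 9.0111°
d = R·c = 6370 × 0.157273 = 1001.8 km

1001.8 km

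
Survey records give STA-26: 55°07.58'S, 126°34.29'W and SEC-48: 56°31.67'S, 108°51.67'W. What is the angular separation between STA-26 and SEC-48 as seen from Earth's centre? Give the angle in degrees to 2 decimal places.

10.02°

STA-26: φ = -55.12633°, λ = -126.57150°
SEC-48: φ = -56.52783°, λ = -108.86117°
Δφ = -1.4015°,  Δλ = 17.7103°
a = sin²(Δφ/2) + cos φ₁ cos φ₂ sin²(Δλ/2) = 0.007622
c = 2·arcsin(√a) = 0.174834 rad = 10.0173°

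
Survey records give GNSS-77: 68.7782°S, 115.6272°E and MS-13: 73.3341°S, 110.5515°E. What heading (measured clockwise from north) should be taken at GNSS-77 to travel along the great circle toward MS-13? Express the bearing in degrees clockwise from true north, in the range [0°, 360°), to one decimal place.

197.5°

Δλ = -5.0757°
y = sin Δλ · cos φ₂ = -0.025373
x = cos φ₁ sin φ₂ − sin φ₁ cos φ₂ cos Δλ = -0.080480
θ = atan2(y, x) = -162.5015° → 197.4985° (mod 360°)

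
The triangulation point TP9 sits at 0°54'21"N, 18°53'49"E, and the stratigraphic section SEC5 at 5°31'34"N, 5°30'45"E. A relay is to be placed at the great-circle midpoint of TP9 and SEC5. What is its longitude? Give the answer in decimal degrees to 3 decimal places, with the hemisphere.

TP9: φ = +0.90583°, λ = +18.89694°
SEC5: φ = +5.52611°, λ = +5.51250°
Bx = cos φ₂ cos Δλ = 0.968317,  By = cos φ₂ sin Δλ = -0.230408
φₘ = atan2(sin φ₁ + sin φ₂, √((cos φ₁ + Bx)² + By²)) = 3.23799°
λₘ = λ₁ + atan2(By, cos φ₁ + Bx) = 12.21996°

12.220°E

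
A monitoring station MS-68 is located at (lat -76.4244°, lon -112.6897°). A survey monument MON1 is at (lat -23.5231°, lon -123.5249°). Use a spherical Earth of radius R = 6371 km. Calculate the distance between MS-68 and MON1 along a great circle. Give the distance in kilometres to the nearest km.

5913 km

Δφ = 52.9013°,  Δλ = -10.8352°
a = sin²(Δφ/2) + cos φ₁ cos φ₂ sin²(Δλ/2) = 0.200324
c = 2·arcsin(√a) = 0.928104 rad = 53.1764°
d = R·c = 6371 × 0.928104 = 5912.9 km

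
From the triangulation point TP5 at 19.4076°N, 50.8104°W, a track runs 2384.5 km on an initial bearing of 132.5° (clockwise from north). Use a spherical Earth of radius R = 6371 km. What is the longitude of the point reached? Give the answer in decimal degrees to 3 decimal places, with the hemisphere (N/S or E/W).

δ = d/R = 2384.5/6371 = 0.374274 rad
φ₂ = arcsin(sin φ₁ cos δ + cos φ₁ sin δ cos θ)
   = arcsin(0.33229·0.93077 + 0.94318·0.36560·-0.67559) = 4.37730°
λ₂ = λ₁ + atan2(sin θ sin δ cos φ₁, cos δ − sin φ₁ sin φ₂) = -35.12620°

35.126°W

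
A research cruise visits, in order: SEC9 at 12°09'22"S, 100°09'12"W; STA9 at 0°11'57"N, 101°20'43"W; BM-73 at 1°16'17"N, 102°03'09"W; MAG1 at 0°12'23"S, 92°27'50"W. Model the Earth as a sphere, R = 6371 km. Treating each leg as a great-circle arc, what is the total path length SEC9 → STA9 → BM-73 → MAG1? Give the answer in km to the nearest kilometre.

2602 km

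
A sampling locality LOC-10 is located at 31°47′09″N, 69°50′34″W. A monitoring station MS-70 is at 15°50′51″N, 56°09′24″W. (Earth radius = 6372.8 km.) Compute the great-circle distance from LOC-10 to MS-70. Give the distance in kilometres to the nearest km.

2250 km

LOC-10: φ = +31.78583°, λ = -69.84278°
MS-70: φ = +15.84750°, λ = -56.15667°
Δφ = -15.9383°,  Δλ = 13.6861°
a = sin²(Δφ/2) + cos φ₁ cos φ₂ sin²(Δλ/2) = 0.030830
c = 2·arcsin(√a) = 0.352999 rad = 20.2254°
d = R·c = 6372.8 × 0.352999 = 2249.6 km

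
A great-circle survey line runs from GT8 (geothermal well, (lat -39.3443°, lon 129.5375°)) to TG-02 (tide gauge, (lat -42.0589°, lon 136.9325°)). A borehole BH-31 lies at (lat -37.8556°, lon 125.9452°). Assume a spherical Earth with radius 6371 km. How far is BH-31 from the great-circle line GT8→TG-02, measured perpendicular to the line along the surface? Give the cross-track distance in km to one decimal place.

8.7 km

δ₁₃ = central angle GT8→BH-31 = 0.055456 rad  (haversine)
θ₁₃ = bearing GT8→BH-31 = 296.806°,  θ₁₂ = bearing GT8→TG-02 = 118.217°
dₓₜ = R·arcsin(sin δ₁₃ · sin(θ₁₃ − θ₁₂)) = 6371·arcsin(0.05543·sin(178.589°)) = 8.695 km
|dₓₜ| = 8.695 km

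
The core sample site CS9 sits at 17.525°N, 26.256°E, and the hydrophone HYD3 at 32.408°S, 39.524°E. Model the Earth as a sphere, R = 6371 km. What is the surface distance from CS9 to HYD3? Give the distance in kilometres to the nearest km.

5729 km

Δφ = -49.9330°,  Δλ = 13.2680°
a = sin²(Δφ/2) + cos φ₁ cos φ₂ sin²(Δλ/2) = 0.188903
c = 2·arcsin(√a) = 0.899255 rad = 51.5235°
d = R·c = 6371 × 0.899255 = 5729.2 km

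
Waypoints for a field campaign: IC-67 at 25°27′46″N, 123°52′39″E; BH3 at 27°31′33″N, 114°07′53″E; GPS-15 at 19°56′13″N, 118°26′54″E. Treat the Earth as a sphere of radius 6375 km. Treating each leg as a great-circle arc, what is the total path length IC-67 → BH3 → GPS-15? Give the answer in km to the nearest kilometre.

IC-67: φ = +25.46278°, λ = +123.87750°
BH3: φ = +27.52583°, λ = +114.13139°
GPS-15: φ = +19.93694°, λ = +118.44833°
IC-67→BH3: c = 0.156388 rad, d = 996.97 km
BH3→GPS-15: c = 0.149296 rad, d = 951.76 km
Total = 996.97 + 951.76 = 1948.74 km

1949 km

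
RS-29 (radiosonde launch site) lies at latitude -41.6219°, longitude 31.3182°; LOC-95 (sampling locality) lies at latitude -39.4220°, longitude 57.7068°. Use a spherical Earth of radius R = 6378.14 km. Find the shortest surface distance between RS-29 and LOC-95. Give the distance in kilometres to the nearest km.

2238 km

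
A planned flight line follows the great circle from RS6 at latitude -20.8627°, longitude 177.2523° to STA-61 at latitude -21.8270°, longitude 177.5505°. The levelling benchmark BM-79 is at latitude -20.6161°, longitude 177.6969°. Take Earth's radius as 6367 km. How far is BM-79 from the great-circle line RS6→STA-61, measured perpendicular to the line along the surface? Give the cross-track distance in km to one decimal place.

52.0 km

δ₁₃ = central angle RS6→BM-79 = 0.008437 rad  (haversine)
θ₁₃ = bearing RS6→BM-79 = 59.407°,  θ₁₂ = bearing RS6→STA-61 = 163.986°
dₓₜ = R·arcsin(sin δ₁₃ · sin(θ₁₃ − θ₁₂)) = 6367·arcsin(0.00844·sin(-104.579°)) = -51.990 km
|dₓₜ| = 51.990 km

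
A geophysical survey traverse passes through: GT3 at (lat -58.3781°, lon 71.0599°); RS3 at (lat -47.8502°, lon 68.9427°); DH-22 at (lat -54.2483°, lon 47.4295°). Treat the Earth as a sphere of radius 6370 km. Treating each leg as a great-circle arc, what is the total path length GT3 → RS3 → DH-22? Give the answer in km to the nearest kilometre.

2833 km

GT3→RS3: c = 0.185056 rad, d = 1178.81 km
RS3→DH-22: c = 0.259743 rad, d = 1654.56 km
Total = 1178.81 + 1654.56 = 2833.37 km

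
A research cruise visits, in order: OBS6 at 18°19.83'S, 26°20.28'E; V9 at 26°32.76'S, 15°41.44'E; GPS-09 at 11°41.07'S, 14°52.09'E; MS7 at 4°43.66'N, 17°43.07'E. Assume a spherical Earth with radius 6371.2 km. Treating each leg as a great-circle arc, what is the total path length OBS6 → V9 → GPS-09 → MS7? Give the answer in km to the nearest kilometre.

4931 km

OBS6: φ = -18.33050°, λ = +26.33800°
V9: φ = -26.54600°, λ = +15.69067°
GPS-09: φ = -11.68450°, λ = +14.86817°
MS7: φ = +4.72767°, λ = +17.71783°
OBS6→V9: c = 0.223547 rad, d = 1424.26 km
V9→GPS-09: c = 0.259734 rad, d = 1654.82 km
GPS-09→MS7: c = 0.290687 rad, d = 1852.03 km
Total = 1424.26 + 1654.82 + 1852.03 = 4931.10 km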